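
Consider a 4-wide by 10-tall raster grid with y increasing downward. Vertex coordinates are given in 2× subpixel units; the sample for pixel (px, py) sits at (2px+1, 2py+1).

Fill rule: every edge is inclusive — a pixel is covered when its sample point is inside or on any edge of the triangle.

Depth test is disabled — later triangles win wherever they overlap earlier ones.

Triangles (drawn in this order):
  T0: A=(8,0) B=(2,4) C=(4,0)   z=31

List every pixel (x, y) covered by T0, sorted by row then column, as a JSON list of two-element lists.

T0:
  2·area = 16
  edge (8, 0)→(2, 4): d=(-6,4) inclusive
  edge (2, 4)→(4, 0): d=(2,-4) inclusive
  edge (4, 0)→(8, 0): d=(4,0) inclusive
    (2,0)@(5, 1): e=[6,6,4] → X
    (3,0)@(7, 1): e=[-2,14,4] → .
    (1,1)@(3, 3): e=[2,2,12] → X
    (2,1)@(5, 3): e=[-6,10,12] → .
    (1,2)@(3, 5): e=[-10,6,20] → .
  covered (2 px):
    . . X .
    . X . .
    . . . .
    . . . .
    . . . .
    . . . .
    . . . .
    . . . .
    . . . .
    . . . .

Final: [[2,0],[1,1]]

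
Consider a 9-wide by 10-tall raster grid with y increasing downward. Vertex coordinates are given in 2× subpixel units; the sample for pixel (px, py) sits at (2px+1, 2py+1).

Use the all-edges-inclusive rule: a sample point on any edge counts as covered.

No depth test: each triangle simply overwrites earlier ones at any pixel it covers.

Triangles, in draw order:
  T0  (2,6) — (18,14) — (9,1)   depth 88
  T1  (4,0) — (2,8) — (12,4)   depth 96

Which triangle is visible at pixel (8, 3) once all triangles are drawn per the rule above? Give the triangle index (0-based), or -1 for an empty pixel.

T0:
  2·area = 136  (B↔C swapped to make it positive)
  edge (2, 6)→(9, 1): d=(7,-5) inclusive
  edge (9, 1)→(18, 14): d=(9,13) inclusive
  edge (18, 14)→(2, 6): d=(-16,-8) inclusive
    (4,0)@(9, 1): e=[0,0,136] → █  [on edge]
    (5,0)@(11, 1): e=[10,-26,152] → ·
    (3,1)@(7, 3): e=[4,44,88] → █
    (5,1)@(11, 3): e=[24,-8,120] → ·
    (2,2)@(5, 5): e=[8,88,40] → █
    (5,2)@(11, 5): e=[38,10,88] → █
    (6,2)@(13, 5): e=[48,-16,104] → ·
    (2,3)@(5, 7): e=[22,106,8] → █
    (6,3)@(13, 7): e=[62,2,72] → █
    (7,3)@(15, 7): e=[72,-24,88] → ·
    (2,4)@(5, 9): e=[36,124,-24] → ·
    (3,4)@(7, 9): e=[46,98,-8] → ·
  covered (18 px):
    · · · · █ · · · ·
    · · · █ █ · · · ·
    · · █ █ █ █ · · ·
    · · █ █ █ █ █ · ·
    · · · · █ █ █ · ·
    · · · · · · █ █ ·
    · · · · · · · · █
    · · · · · · · · ·
    · · · · · · · · ·
    · · · · · · · · ·
T1:
  2·area = 72  (B↔C swapped to make it positive)
  edge (4, 0)→(12, 4): d=(8,4) inclusive
  edge (12, 4)→(2, 8): d=(-10,4) inclusive
  edge (2, 8)→(4, 0): d=(2,-8) inclusive
    (2,0)@(5, 1): e=[4,58,10] → █
    (3,0)@(7, 1): e=[-4,50,26] → ·
    (2,1)@(5, 3): e=[20,38,14] → █
    (3,1)@(7, 3): e=[12,30,30] → █
    (4,1)@(9, 3): e=[4,22,46] → █
    (5,1)@(11, 3): e=[-4,14,62] → ·
    (1,2)@(3, 5): e=[44,26,2] → █
    (5,2)@(11, 5): e=[12,-6,66] → ·
    (1,3)@(3, 7): e=[60,6,6] → █
    (2,3)@(5, 7): e=[52,-2,22] → ·
    (3,3)@(7, 7): e=[44,-10,38] → ·
    (4,3)@(9, 7): e=[36,-18,54] → ·
  covered (9 px):
    · · █ · · · · · ·
    · · █ █ █ · · · ·
    · █ █ █ █ · · · ·
    · █ · · · · · · ·
    · · · · · · · · ·
    · · · · · · · · ·
    · · · · · · · · ·
    · · · · · · · · ·
    · · · · · · · · ·
    · · · · · · · · ·

Z-buffer (winner per pixel, '.' = empty):
  . . 1 . 0 . . . .
  . . 1 1 1 . . . .
  . 1 1 1 1 0 . . .
  . 1 0 0 0 0 0 . .
  . . . . 0 0 0 . .
  . . . . . . 0 0 .
  . . . . . . . . 0
  . . . . . . . . .
  . . . . . . . . .
  . . . . . . . . .

Result: -1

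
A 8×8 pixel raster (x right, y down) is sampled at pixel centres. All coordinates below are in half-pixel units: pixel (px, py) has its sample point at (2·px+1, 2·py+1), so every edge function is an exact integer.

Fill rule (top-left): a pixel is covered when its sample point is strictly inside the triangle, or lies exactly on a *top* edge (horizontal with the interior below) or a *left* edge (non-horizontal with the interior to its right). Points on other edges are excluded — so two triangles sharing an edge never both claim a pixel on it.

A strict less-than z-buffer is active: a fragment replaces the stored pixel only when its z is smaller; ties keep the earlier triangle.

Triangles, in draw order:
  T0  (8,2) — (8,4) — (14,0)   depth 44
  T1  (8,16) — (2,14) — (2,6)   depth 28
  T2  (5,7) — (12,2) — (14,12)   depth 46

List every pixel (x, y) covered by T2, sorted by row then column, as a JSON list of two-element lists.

T0:
  2·area = 12  (B↔C swapped to make it positive)
  edge (8, 2)→(14, 0): d=(6,-2) top-left  bias=+0
  edge (14, 0)→(8, 4): d=(-6,4) right/bottom  bias=-1
  edge (8, 4)→(8, 2): d=(0,-2) top-left  bias=+0
    (5,0)@(11, 1): e=[0,6,6] → #  [on edge]
    (6,0)@(13, 1): e=[4,-2,10] → ·
    (2,1)@(5, 3): e=[0,18,-6] → ·  [on edge]
    (4,1)@(9, 3): e=[8,2,2] → #
    (5,1)@(11, 3): e=[12,-6,6] → ·
    (4,2)@(9, 5): e=[20,-10,2] → ·
  covered (2 px):
    · · · · · # · ·
    · · · · # · · ·
    · · · · · · · ·
    · · · · · · · ·
    · · · · · · · ·
    · · · · · · · ·
    · · · · · · · ·
    · · · · · · · ·
T1:
  2·area = 48
  edge (8, 16)→(2, 14): d=(-6,-2) top-left  bias=+0
  edge (2, 14)→(2, 6): d=(0,-8) top-left  bias=+0
  edge (2, 6)→(8, 16): d=(6,10) right/bottom  bias=-1
    (1,4)@(3, 9): e=[32,8,8] → #
    (2,4)@(5, 9): e=[36,24,-12] → ·
    (1,5)@(3, 11): e=[20,8,20] → #
    (2,5)@(5, 11): e=[24,24,0] → ·  [on edge]
    (1,6)@(3, 13): e=[8,8,32] → #
    (2,6)@(5, 13): e=[12,24,12] → #
    (3,6)@(7, 13): e=[16,40,-8] → ·
    (1,7)@(3, 15): e=[-4,8,44] → ·
    (2,7)@(5, 15): e=[0,24,24] → #  [on edge]
    (3,7)@(7, 15): e=[4,40,4] → #
    (4,7)@(9, 15): e=[8,56,-16] → ·
  covered (6 px):
    · · · · · · · ·
    · · · · · · · ·
    · · · · · · · ·
    · · · · · · · ·
    · # · · · · · ·
    · # · · · · · ·
    · # # · · · · ·
    · · # # · · · ·
T2:
  2·area = 80
  edge (5, 7)→(12, 2): d=(7,-5) top-left  bias=+0
  edge (12, 2)→(14, 12): d=(2,10) right/bottom  bias=-1
  edge (14, 12)→(5, 7): d=(-9,-5) top-left  bias=+0
    (5,1)@(11, 3): e=[2,12,66] → #
    (6,1)@(13, 3): e=[12,-8,76] → ·
    (4,2)@(9, 5): e=[6,36,38] → #
    (6,2)@(13, 5): e=[26,-4,58] → ·
    (2,3)@(5, 7): e=[0,80,0] → #  [on edge]
    (3,3)@(7, 7): e=[10,60,10] → #
    (6,3)@(13, 7): e=[40,0,40] → ·  [on edge]
    (2,4)@(5, 9): e=[14,84,-18] → ·
    (3,4)@(7, 9): e=[24,64,-8] → ·
    (4,4)@(9, 9): e=[34,44,2] → #
    (6,4)@(13, 9): e=[54,4,22] → #
    (7,4)@(15, 9): e=[64,-16,32] → ·
  covered (11 px):
    · · · · · · · ·
    · · · · · # · ·
    · · · · # # · ·
    · · # # # # · ·
    · · · · # # # ·
    · · · · · · # ·
    · · · · · · · ·
    · · · · · · · ·

Result: [[5,1],[4,2],[5,2],[2,3],[3,3],[4,3],[5,3],[4,4],[5,4],[6,4],[6,5]]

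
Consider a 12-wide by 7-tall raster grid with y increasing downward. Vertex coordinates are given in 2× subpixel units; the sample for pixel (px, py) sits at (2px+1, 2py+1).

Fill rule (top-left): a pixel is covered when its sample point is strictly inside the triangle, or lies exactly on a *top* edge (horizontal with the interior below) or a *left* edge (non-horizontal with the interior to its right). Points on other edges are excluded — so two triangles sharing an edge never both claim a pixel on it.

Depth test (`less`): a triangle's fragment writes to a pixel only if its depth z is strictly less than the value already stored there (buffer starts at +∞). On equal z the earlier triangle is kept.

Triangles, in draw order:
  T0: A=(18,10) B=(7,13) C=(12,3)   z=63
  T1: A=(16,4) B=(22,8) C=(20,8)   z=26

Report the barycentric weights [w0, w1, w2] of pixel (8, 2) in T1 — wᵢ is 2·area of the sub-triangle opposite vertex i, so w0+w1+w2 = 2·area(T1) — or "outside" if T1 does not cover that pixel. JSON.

T0:
  2·area = 95
  edge (18, 10)→(7, 13): d=(-11,3) right/bottom  bias=-1
  edge (7, 13)→(12, 3): d=(5,-10) top-left  bias=+0
  edge (12, 3)→(18, 10): d=(6,7) right/bottom  bias=-1
    (6,0)@(13, 1): e=[114,0,-19] → ·  [on edge]
    (5,2)@(11, 5): e=[76,0,19] → █  [on edge]
    (6,2)@(13, 5): e=[70,20,5] → █
    (7,2)@(15, 5): e=[64,40,-9] → ·
    (5,3)@(11, 7): e=[54,10,31] → █
    (7,3)@(15, 7): e=[42,50,3] → █
    (8,3)@(17, 7): e=[36,70,-11] → ·
    (4,4)@(9, 9): e=[38,0,57] → █  [on edge]
    (8,4)@(17, 9): e=[14,80,1] → █
    (9,4)@(19, 9): e=[8,100,-13] → ·
    (4,5)@(9, 11): e=[16,10,69] → █
    (7,5)@(15, 11): e=[-2,70,27] → ·
    (3,6)@(7, 13): e=[0,0,95] → ·  [on edge]
  covered (13 px):
    · · · · · · · · · · · ·
    · · · · · · · · · · · ·
    · · · · · █ █ · · · · ·
    · · · · · █ █ █ · · · ·
    · · · · █ █ █ █ █ · · ·
    · · · · █ █ █ · · · · ·
    · · · · · · · · · · · ·
T1:
  2·area = 8
  edge (16, 4)→(22, 8): d=(6,4) right/bottom  bias=-1
  edge (22, 8)→(20, 8): d=(-2,0) right/bottom  bias=-1
  edge (20, 8)→(16, 4): d=(-4,-4) top-left  bias=+0
    (6,0)@(13, 1): e=[-6,14,0] → ·  [on edge]
    (7,1)@(15, 3): e=[-2,10,0] → ·  [on edge]
    (8,2)@(17, 5): e=[2,6,0] → █  [on edge]
    (9,2)@(19, 5): e=[-6,6,8] → ·
    (8,3)@(17, 7): e=[14,2,-8] → ·
    (9,3)@(19, 7): e=[6,2,0] → █  [on edge]
    (10,3)@(21, 7): e=[-2,2,8] → ·
    (9,4)@(19, 9): e=[18,-2,-8] → ·
    (10,4)@(21, 9): e=[10,-2,0] → ·  [on edge]
    (11,5)@(23, 11): e=[14,-6,0] → ·  [on edge]
  covered (2 px):
    · · · · · · · · · · · ·
    · · · · · · · · · · · ·
    · · · · · · · · █ · · ·
    · · · · · · · · · █ · ·
    · · · · · · · · · · · ·
    · · · · · · · · · · · ·
    · · · · · · · · · · · ·

Result: [6,0,2]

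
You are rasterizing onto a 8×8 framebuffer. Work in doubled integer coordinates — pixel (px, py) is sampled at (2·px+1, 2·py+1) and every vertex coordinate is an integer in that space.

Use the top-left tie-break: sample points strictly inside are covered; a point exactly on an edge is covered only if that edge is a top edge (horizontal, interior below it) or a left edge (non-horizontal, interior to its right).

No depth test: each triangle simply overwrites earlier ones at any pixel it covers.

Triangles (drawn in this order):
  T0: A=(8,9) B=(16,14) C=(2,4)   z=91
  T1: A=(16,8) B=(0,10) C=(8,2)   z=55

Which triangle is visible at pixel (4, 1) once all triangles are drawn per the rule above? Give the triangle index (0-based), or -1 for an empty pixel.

T0:
  2·area = 10  (B↔C swapped to make it positive)
  edge (8, 9)→(2, 4): d=(-6,-5) top-left  bias=+0
  edge (2, 4)→(16, 14): d=(14,10) right/bottom  bias=-1
  edge (16, 14)→(8, 9): d=(-8,-5) top-left  bias=+0
    (4,4)@(9, 9): e=[5,0,5] → .  [on edge]
  covered (0 px):
    . . . . . . . .
    . . . . . . . .
    . . . . . . . .
    . . . . . . . .
    . . . . . . . .
    . . . . . . . .
    . . . . . . . .
    . . . . . . . .
T1:
  2·area = 112
  edge (16, 8)→(0, 10): d=(-16,2) right/bottom  bias=-1
  edge (0, 10)→(8, 2): d=(8,-8) top-left  bias=+0
  edge (8, 2)→(16, 8): d=(8,6) right/bottom  bias=-1
    (4,0)@(9, 1): e=[126,0,-14] → .  [on edge]
    (3,1)@(7, 3): e=[98,0,14] → X  [on edge]
    (4,1)@(9, 3): e=[94,16,2] → X
    (5,1)@(11, 3): e=[90,32,-10] → .
    (2,2)@(5, 5): e=[70,0,42] → X  [on edge]
    (5,2)@(11, 5): e=[58,48,6] → X
    (6,2)@(13, 5): e=[54,64,-6] → .
    (1,3)@(3, 7): e=[42,0,70] → X  [on edge]
    (6,3)@(13, 7): e=[22,80,10] → X
    (7,3)@(15, 7): e=[18,96,-2] → .
    (0,4)@(1, 9): e=[14,0,98] → X  [on edge]
    (4,4)@(9, 9): e=[-2,64,50] → .
  covered (16 px):
    . . . . . . . .
    . . . X X . . .
    . . X X X X . .
    . X X X X X X .
    X X X X . . . .
    . . . . . . . .
    . . . . . . . .
    . . . . . . . .

Z-buffer (winner per pixel, '.' = empty):
  . . . . . . . .
  . . . 1 1 . . .
  . . 1 1 1 1 . .
  . 1 1 1 1 1 1 .
  1 1 1 1 . . . .
  . . . . . . . .
  . . . . . . . .
  . . . . . . . .

Result: 1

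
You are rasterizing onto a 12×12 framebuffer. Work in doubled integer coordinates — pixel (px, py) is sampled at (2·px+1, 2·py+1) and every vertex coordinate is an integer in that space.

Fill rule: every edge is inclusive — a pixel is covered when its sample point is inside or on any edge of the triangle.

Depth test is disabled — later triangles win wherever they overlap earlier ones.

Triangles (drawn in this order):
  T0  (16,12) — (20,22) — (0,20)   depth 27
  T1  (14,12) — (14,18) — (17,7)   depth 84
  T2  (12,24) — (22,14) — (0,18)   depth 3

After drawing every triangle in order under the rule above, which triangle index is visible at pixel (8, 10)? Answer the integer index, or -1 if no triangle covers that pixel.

T0:
  2·area = 192
  edge (16, 12)→(20, 22): d=(4,10) inclusive
  edge (20, 22)→(0, 20): d=(-20,-2) inclusive
  edge (0, 20)→(16, 12): d=(16,-8) inclusive
    (7,6)@(15, 13): e=[14,170,8] → X
    (8,6)@(17, 13): e=[-6,174,24] → .
    (5,7)@(11, 15): e=[62,122,8] → X
    (6,7)@(13, 15): e=[42,126,24] → X
    (8,7)@(17, 15): e=[2,134,56] → X
    (9,7)@(19, 15): e=[-18,138,72] → .
    (3,8)@(7, 17): e=[110,74,8] → X
    (4,8)@(9, 17): e=[90,78,24] → X
    (9,8)@(19, 17): e=[-10,98,104] → .
    (1,9)@(3, 19): e=[158,26,8] → X
    (2,9)@(5, 19): e=[138,30,24] → X
    (9,9)@(19, 19): e=[-2,58,136] → .
  covered (24 px):
    . . . . . . . . . . . .
    . . . . . . . . . . . .
    . . . . . . . . . . . .
    . . . . . . . . . . . .
    . . . . . . . . . . . .
    . . . . . . . . . . . .
    . . . . . . . X . . . .
    . . . . . X X X X . . .
    . . . X X X X X X . . .
    . X X X X X X X X . . .
    . . . . . X X X X X . .
    . . . . . . . . . . . .
T1:
  2·area = 18  (B↔C swapped to make it positive)
  edge (14, 12)→(17, 7): d=(3,-5) inclusive
  edge (17, 7)→(14, 18): d=(-3,11) inclusive
  edge (14, 18)→(14, 12): d=(0,-6) inclusive
    (8,3)@(17, 7): e=[0,0,18] → X  [on edge]
    (9,3)@(19, 7): e=[10,-22,30] → .
    (8,4)@(17, 9): e=[6,-6,18] → .
    (7,5)@(15, 11): e=[2,10,6] → X
    (8,5)@(17, 11): e=[12,-12,18] → .
    (7,6)@(15, 13): e=[8,4,6] → X
    (8,6)@(17, 13): e=[18,-18,18] → .
    (7,7)@(15, 15): e=[14,-2,6] → .
    (5,8)@(11, 17): e=[0,36,-18] → .  [on edge]
  covered (3 px):
    . . . . . . . . . . . .
    . . . . . . . . . . . .
    . . . . . . . . . . . .
    . . . . . . . . X . . .
    . . . . . . . . . . . .
    . . . . . . . X . . . .
    . . . . . . . X . . . .
    . . . . . . . . . . . .
    . . . . . . . . . . . .
    . . . . . . . . . . . .
    . . . . . . . . . . . .
    . . . . . . . . . . . .
T2:
  2·area = 180  (B↔C swapped to make it positive)
  edge (12, 24)→(0, 18): d=(-12,-6) inclusive
  edge (0, 18)→(22, 14): d=(22,-4) inclusive
  edge (22, 14)→(12, 24): d=(-10,10) inclusive
    (11,6)@(23, 13): e=[198,-18,0] → .  [on edge]
    (8,7)@(17, 15): e=[138,2,40] → X
    (9,7)@(19, 15): e=[150,10,20] → X
    (10,7)@(21, 15): e=[162,18,0] → X  [on edge]
    (11,7)@(23, 15): e=[174,26,-20] → .
    (3,8)@(7, 17): e=[54,6,120] → X
    (4,8)@(9, 17): e=[66,14,100] → X
    (5,8)@(11, 17): e=[78,22,80] → X
    (6,8)@(13, 17): e=[90,30,60] → X
    (7,8)@(15, 17): e=[102,38,40] → X
    (9,8)@(19, 17): e=[126,54,0] → X  [on edge]
    (10,8)@(21, 17): e=[138,62,-20] → .
    (8,9)@(17, 19): e=[90,90,0] → X  [on edge]
    (7,10)@(15, 21): e=[54,126,0] → X  [on edge]
    (6,11)@(13, 23): e=[18,162,0] → X  [on edge]
  covered (25 px):
    . . . . . . . . . . . .
    . . . . . . . . . . . .
    . . . . . . . . . . . .
    . . . . . . . . . . . .
    . . . . . . . . . . . .
    . . . . . . . . . . . .
    . . . . . . . . . . . .
    . . . . . . . . X X X .
    . . . X X X X X X X . .
    . X X X X X X X X . . .
    . . . X X X X X . . . .
    . . . . . X X . . . . .

Z-buffer (winner per pixel, '.' = empty):
  . . . . . . . . . . . .
  . . . . . . . . . . . .
  . . . . . . . . . . . .
  . . . . . . . . 1 . . .
  . . . . . . . . . . . .
  . . . . . . . 1 . . . .
  . . . . . . . 1 . . . .
  . . . . . 0 0 0 2 2 2 .
  . . . 2 2 2 2 2 2 2 . .
  . 2 2 2 2 2 2 2 2 . . .
  . . . 2 2 2 2 2 0 0 . .
  . . . . . 2 2 . . . . .

Final: 0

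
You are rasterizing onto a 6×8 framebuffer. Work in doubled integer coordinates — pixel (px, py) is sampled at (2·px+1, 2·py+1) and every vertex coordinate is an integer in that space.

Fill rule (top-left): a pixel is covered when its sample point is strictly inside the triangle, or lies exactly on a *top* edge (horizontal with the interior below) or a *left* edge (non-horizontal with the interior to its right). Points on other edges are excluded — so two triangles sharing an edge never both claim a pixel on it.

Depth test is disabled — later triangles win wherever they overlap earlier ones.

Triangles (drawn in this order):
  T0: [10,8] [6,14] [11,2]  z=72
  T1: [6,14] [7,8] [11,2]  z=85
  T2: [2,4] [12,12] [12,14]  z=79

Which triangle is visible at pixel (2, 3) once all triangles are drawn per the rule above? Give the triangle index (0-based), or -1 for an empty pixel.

T0:
  2·area = 18
  edge (10, 8)→(6, 14): d=(-4,6) right/bottom  bias=-1
  edge (6, 14)→(11, 2): d=(5,-12) top-left  bias=+0
  edge (11, 2)→(10, 8): d=(-1,6) right/bottom  bias=-1
    (4,3)@(9, 7): e=[10,1,7] → █
    (5,3)@(11, 7): e=[-2,25,-5] → ·
    (4,4)@(9, 9): e=[2,11,5] → █
    (5,4)@(11, 9): e=[-10,35,-7] → ·
    (4,5)@(9, 11): e=[-6,21,3] → ·
  covered (2 px):
    · · · · · ·
    · · · · · ·
    · · · · · ·
    · · · · █ ·
    · · · · █ ·
    · · · · · ·
    · · · · · ·
    · · · · · ·
T1:
  2·area = 18
  edge (6, 14)→(7, 8): d=(1,-6) top-left  bias=+0
  edge (7, 8)→(11, 2): d=(4,-6) top-left  bias=+0
  edge (11, 2)→(6, 14): d=(-5,12) right/bottom  bias=-1
    (4,2)@(9, 5): e=[9,0,9] → █  [on edge]
    (5,2)@(11, 5): e=[21,12,-15] → ·
    (4,3)@(9, 7): e=[11,8,-1] → ·
    (3,4)@(7, 9): e=[1,4,13] → █
    (4,4)@(9, 9): e=[13,16,-11] → ·
    (2,5)@(5, 11): e=[-9,0,27] → ·  [on edge]
    (3,5)@(7, 11): e=[3,12,3] → █
    (4,5)@(9, 11): e=[15,24,-21] → ·
    (3,6)@(7, 13): e=[5,20,-7] → ·
  covered (3 px):
    · · · · · ·
    · · · · · ·
    · · · · █ ·
    · · · · · ·
    · · · █ · ·
    · · · █ · ·
    · · · · · ·
    · · · · · ·
T2:
  2·area = 20
  edge (2, 4)→(12, 12): d=(10,8) right/bottom  bias=-1
  edge (12, 12)→(12, 14): d=(0,2) right/bottom  bias=-1
  edge (12, 14)→(2, 4): d=(-10,-10) top-left  bias=+0
    (0,1)@(1, 3): e=[-2,22,0] → ·  [on edge]
    (1,2)@(3, 5): e=[2,18,0] → █  [on edge]
    (2,2)@(5, 5): e=[-14,14,20] → ·
    (1,3)@(3, 7): e=[22,18,-20] → ·
    (2,3)@(5, 7): e=[6,14,0] → █  [on edge]
    (3,3)@(7, 7): e=[-10,10,20] → ·
    (2,4)@(5, 9): e=[26,14,-20] → ·
    (3,4)@(7, 9): e=[10,10,0] → █  [on edge]
    (4,4)@(9, 9): e=[-6,6,20] → ·
    (3,5)@(7, 11): e=[30,10,-20] → ·
    (4,5)@(9, 11): e=[14,6,0] → █  [on edge]
    (5,5)@(11, 11): e=[-2,2,20] → ·
    (5,6)@(11, 13): e=[18,2,0] → █  [on edge]
  covered (5 px):
    · · · · · ·
    · · · · · ·
    · █ · · · ·
    · · █ · · ·
    · · · █ · ·
    · · · · █ ·
    · · · · · █
    · · · · · ·

Z-buffer (winner per pixel, '.' = empty):
  . . . . . .
  . . . . . .
  . 2 . . 1 .
  . . 2 . 0 .
  . . . 2 0 .
  . . . 1 2 .
  . . . . . 2
  . . . . . .

Result: 2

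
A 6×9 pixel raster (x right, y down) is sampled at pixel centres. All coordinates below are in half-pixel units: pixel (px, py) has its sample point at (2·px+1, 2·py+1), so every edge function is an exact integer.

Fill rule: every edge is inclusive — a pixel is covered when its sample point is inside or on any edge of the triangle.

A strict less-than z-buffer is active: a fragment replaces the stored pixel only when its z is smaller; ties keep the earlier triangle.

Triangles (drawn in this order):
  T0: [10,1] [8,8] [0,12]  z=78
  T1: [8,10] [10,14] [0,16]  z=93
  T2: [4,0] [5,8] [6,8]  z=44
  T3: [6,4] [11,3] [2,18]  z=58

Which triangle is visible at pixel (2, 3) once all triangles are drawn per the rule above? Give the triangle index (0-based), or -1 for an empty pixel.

T0:
  2·area = 48
  edge (10, 1)→(8, 8): d=(-2,7) inclusive
  edge (8, 8)→(0, 12): d=(-8,4) inclusive
  edge (0, 12)→(10, 1): d=(10,-11) inclusive
    (4,1)@(9, 3): e=[3,36,9] → █
    (5,1)@(11, 3): e=[-11,28,31] → ·
    (3,2)@(7, 5): e=[13,28,7] → █
    (4,2)@(9, 5): e=[-1,20,29] → ·
    (2,3)@(5, 7): e=[23,20,5] → █
    (4,3)@(9, 7): e=[-5,4,49] → ·
    (1,4)@(3, 9): e=[33,12,3] → █
    (3,4)@(7, 9): e=[5,-4,47] → ·
    (0,5)@(1, 11): e=[43,4,1] → █
    (1,5)@(3, 11): e=[29,-4,23] → ·
    (2,5)@(5, 11): e=[15,-12,45] → ·
    (0,6)@(1, 13): e=[39,-12,21] → ·
  covered (7 px):
    · · · · · ·
    · · · · █ ·
    · · · █ · ·
    · · █ █ · ·
    · █ █ · · ·
    █ · · · · ·
    · · · · · ·
    · · · · · ·
    · · · · · ·
T1:
  2·area = 44
  edge (8, 10)→(10, 14): d=(2,4) inclusive
  edge (10, 14)→(0, 16): d=(-10,2) inclusive
  edge (0, 16)→(8, 10): d=(8,-6) inclusive
    (3,5)@(7, 11): e=[6,36,2] → █
    (4,5)@(9, 11): e=[-2,32,14] → ·
    (2,6)@(5, 13): e=[18,20,6] → █
    (4,6)@(9, 13): e=[2,12,30] → █
    (5,6)@(11, 13): e=[-6,8,42] → ·
    (1,7)@(3, 15): e=[30,4,10] → █
    (2,7)@(5, 15): e=[22,0,22] → █  [on edge]
    (3,7)@(7, 15): e=[14,-4,34] → ·
    (4,7)@(9, 15): e=[6,-8,46] → ·
    (1,8)@(3, 17): e=[34,-16,26] → ·
    (2,8)@(5, 17): e=[26,-20,38] → ·
  covered (6 px):
    · · · · · ·
    · · · · · ·
    · · · · · ·
    · · · · · ·
    · · · · · ·
    · · · █ · ·
    · · █ █ █ ·
    · █ █ · · ·
    · · · · · ·
T2:
  2·area = 8  (B↔C swapped to make it positive)
  edge (4, 0)→(6, 8): d=(2,8) inclusive
  edge (6, 8)→(5, 8): d=(-1,0) inclusive
  edge (5, 8)→(4, 0): d=(-1,-8) inclusive
    (2,2)@(5, 5): e=[2,3,3] → █
    (3,2)@(7, 5): e=[-14,3,19] → ·
    (2,3)@(5, 7): e=[6,1,1] → █
    (3,3)@(7, 7): e=[-10,1,17] → ·
    (2,4)@(5, 9): e=[10,-1,-1] → ·
  covered (2 px):
    · · · · · ·
    · · · · · ·
    · · █ · · ·
    · · █ · · ·
    · · · · · ·
    · · · · · ·
    · · · · · ·
    · · · · · ·
    · · · · · ·
T3:
  2·area = 66
  edge (6, 4)→(11, 3): d=(5,-1) inclusive
  edge (11, 3)→(2, 18): d=(-9,15) inclusive
  edge (2, 18)→(6, 4): d=(4,-14) inclusive
    (5,1)@(11, 3): e=[0,0,66] → █  [on edge]
    (0,2)@(1, 5): e=[0,132,-66] → ·  [on edge]
    (3,2)@(7, 5): e=[6,42,18] → █
    (4,2)@(9, 5): e=[8,12,46] → █
    (5,2)@(11, 5): e=[10,-18,74] → ·
    (3,3)@(7, 7): e=[16,24,26] → █
    (4,3)@(9, 7): e=[18,-6,54] → ·
    (2,4)@(5, 9): e=[24,36,6] → █
    (4,4)@(9, 9): e=[28,-24,62] → ·
    (2,5)@(5, 11): e=[34,18,14] → █
    (3,5)@(7, 11): e=[36,-12,42] → ·
    (2,6)@(5, 13): e=[44,0,22] → █  [on edge]
  covered (9 px):
    · · · · · ·
    · · · · · █
    · · · █ █ ·
    · · · █ · ·
    · · █ █ · ·
    · · █ · · ·
    · · █ · · ·
    · █ · · · ·
    · · · · · ·

Z-buffer (winner per pixel, '.' = empty):
  . . . . . .
  . . . . 0 3
  . . 2 3 3 .
  . . 2 3 . .
  . 0 3 3 . .
  0 . 3 1 . .
  . . 3 1 1 .
  . 3 1 . . .
  . . . . . .

Answer: 2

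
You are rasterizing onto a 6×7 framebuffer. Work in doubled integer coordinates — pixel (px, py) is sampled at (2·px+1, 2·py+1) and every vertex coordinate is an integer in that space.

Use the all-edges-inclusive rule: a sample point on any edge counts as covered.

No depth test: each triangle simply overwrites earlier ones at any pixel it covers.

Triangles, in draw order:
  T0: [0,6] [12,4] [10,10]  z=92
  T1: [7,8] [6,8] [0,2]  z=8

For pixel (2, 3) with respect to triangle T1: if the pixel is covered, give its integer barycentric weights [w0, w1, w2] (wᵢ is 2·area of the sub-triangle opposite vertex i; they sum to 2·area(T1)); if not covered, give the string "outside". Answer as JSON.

T0:
  2·area = 68
  edge (0, 6)→(12, 4): d=(12,-2) inclusive
  edge (12, 4)→(10, 10): d=(-2,6) inclusive
  edge (10, 10)→(0, 6): d=(-10,-4) inclusive
    (3,2)@(7, 5): e=[2,28,38] → X
    (4,2)@(9, 5): e=[6,16,46] → X
    (5,2)@(11, 5): e=[10,4,54] → X
    (1,3)@(3, 7): e=[18,48,2] → X
    (2,3)@(5, 7): e=[22,36,10] → X
    (5,3)@(11, 7): e=[34,0,34] → X  [on edge]
    (1,4)@(3, 9): e=[42,44,-18] → .
    (2,4)@(5, 9): e=[46,32,-10] → .
    (3,4)@(7, 9): e=[50,20,-2] → .
    (4,4)@(9, 9): e=[54,8,6] → X
    (5,4)@(11, 9): e=[58,-4,14] → .
    (4,5)@(9, 11): e=[78,4,-14] → .
    (4,6)@(9, 13): e=[102,0,-34] → .  [on edge]
  covered (9 px):
    . . . . . .
    . . . . . .
    . . . X X X
    . X X X X X
    . . . . X .
    . . . . . .
    . . . . . .
T1:
  2·area = 6
  edge (7, 8)→(6, 8): d=(-1,0) inclusive
  edge (6, 8)→(0, 2): d=(-6,-6) inclusive
  edge (0, 2)→(7, 8): d=(7,6) inclusive
    (0,1)@(1, 3): e=[5,0,1] → X  [on edge]
    (1,1)@(3, 3): e=[5,12,-11] → .
    (0,2)@(1, 5): e=[3,-12,15] → .
    (1,2)@(3, 5): e=[3,0,3] → X  [on edge]
    (2,2)@(5, 5): e=[3,12,-9] → .
    (1,3)@(3, 7): e=[1,-12,17] → .
    (2,3)@(5, 7): e=[1,0,5] → X  [on edge]
    (3,3)@(7, 7): e=[1,12,-7] → .
    (2,4)@(5, 9): e=[-1,-12,19] → .
    (3,4)@(7, 9): e=[-1,0,7] → .  [on edge]
    (4,5)@(9, 11): e=[-3,0,9] → .  [on edge]
    (5,6)@(11, 13): e=[-5,0,11] → .  [on edge]
  covered (3 px):
    . . . . . .
    X . . . . .
    . X . . . .
    . . X . . .
    . . . . . .
    . . . . . .
    . . . . . .

Result: [0,5,1]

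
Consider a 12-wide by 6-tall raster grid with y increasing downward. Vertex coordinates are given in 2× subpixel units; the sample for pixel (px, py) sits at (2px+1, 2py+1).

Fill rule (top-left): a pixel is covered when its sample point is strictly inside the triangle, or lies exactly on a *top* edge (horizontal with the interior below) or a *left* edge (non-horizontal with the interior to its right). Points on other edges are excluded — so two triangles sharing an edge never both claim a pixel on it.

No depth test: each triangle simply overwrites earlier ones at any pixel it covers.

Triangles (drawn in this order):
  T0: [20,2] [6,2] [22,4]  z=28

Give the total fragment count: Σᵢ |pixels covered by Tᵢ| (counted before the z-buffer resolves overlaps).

T0:
  2·area = 28  (B↔C swapped to make it positive)
  edge (20, 2)→(22, 4): d=(2,2) right/bottom  bias=-1
  edge (22, 4)→(6, 2): d=(-16,-2) top-left  bias=+0
  edge (6, 2)→(20, 2): d=(14,0) top-left  bias=+0
    (9,0)@(19, 1): e=[0,42,-14] → ·  [on edge]
    (7,1)@(15, 3): e=[12,2,14] → #
    (8,1)@(17, 3): e=[8,6,14] → #
    (9,1)@(19, 3): e=[4,10,14] → #
    (10,1)@(21, 3): e=[0,14,14] → ·  [on edge]
    (7,2)@(15, 5): e=[16,-30,42] → ·
    (8,2)@(17, 5): e=[12,-26,42] → ·
    (9,2)@(19, 5): e=[8,-22,42] → ·
    (11,2)@(23, 5): e=[0,-14,42] → ·  [on edge]
  covered (3 px):
    · · · · · · · · · · · ·
    · · · · · · · # # # · ·
    · · · · · · · · · · · ·
    · · · · · · · · · · · ·
    · · · · · · · · · · · ·
    · · · · · · · · · · · ·

Final: 3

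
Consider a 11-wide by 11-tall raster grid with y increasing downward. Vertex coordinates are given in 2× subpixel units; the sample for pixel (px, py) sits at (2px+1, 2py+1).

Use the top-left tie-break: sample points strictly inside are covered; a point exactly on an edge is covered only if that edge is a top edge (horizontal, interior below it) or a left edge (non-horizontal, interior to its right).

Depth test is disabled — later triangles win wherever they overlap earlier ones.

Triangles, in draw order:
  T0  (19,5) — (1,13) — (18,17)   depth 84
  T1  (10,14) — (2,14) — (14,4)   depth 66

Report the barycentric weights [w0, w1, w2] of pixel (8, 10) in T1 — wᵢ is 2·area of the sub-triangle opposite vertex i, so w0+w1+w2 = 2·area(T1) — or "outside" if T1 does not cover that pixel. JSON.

T0:
  2·area = 208  (B↔C swapped to make it positive)
  edge (19, 5)→(18, 17): d=(-1,12) right/bottom  bias=-1
  edge (18, 17)→(1, 13): d=(-17,-4) top-left  bias=+0
  edge (1, 13)→(19, 5): d=(18,-8) top-left  bias=+0
    (9,2)@(19, 5): e=[0,208,0] → .  [on edge]
    (7,3)@(15, 7): e=[46,158,4] → X
    (8,3)@(17, 7): e=[22,166,20] → X
    (9,3)@(19, 7): e=[-2,174,36] → .
    (5,4)@(11, 9): e=[92,108,8] → X
    (6,4)@(13, 9): e=[68,116,24] → X
    (9,4)@(19, 9): e=[-4,140,72] → .
    (3,5)@(7, 11): e=[138,58,12] → X
    (4,5)@(9, 11): e=[114,66,28] → X
    (9,5)@(19, 11): e=[-6,106,108] → .
    (0,6)@(1, 13): e=[208,0,0] → X  [on edge]
    (1,6)@(3, 13): e=[184,8,16] → X
  covered (25 px):
    . . . . . . . . . . .
    . . . . . . . . . . .
    . . . . . . . . . . .
    . . . . . . . X X . .
    . . . . . X X X X . .
    . . . X X X X X X . .
    X X X X X X X X X . .
    . . . . . X X X X . .
    . . . . . . . . . . .
    . . . . . . . . . . .
    . . . . . . . . . . .
T1:
  2·area = 80
  edge (10, 14)→(2, 14): d=(-8,0) right/bottom  bias=-1
  edge (2, 14)→(14, 4): d=(12,-10) top-left  bias=+0
  edge (14, 4)→(10, 14): d=(-4,10) right/bottom  bias=-1
    (6,2)@(13, 5): e=[72,2,6] → X
    (7,2)@(15, 5): e=[72,22,-14] → .
    (5,3)@(11, 7): e=[56,6,18] → X
    (6,3)@(13, 7): e=[56,26,-2] → .
    (4,4)@(9, 9): e=[40,10,30] → X
    (6,4)@(13, 9): e=[40,50,-10] → .
    (3,5)@(7, 11): e=[24,14,42] → X
    (6,5)@(13, 11): e=[24,74,-18] → .
    (2,6)@(5, 13): e=[8,18,54] → X
    (5,6)@(11, 13): e=[8,78,-6] → .
    (2,7)@(5, 15): e=[-8,42,46] → .
    (3,7)@(7, 15): e=[-8,62,26] → .
  covered (10 px):
    . . . . . . . . . . .
    . . . . . . . . . . .
    . . . . . . X . . . .
    . . . . . X . . . . .
    . . . . X X . . . . .
    . . . X X X . . . . .
    . . X X X . . . . . .
    . . . . . . . . . . .
    . . . . . . . . . . .
    . . . . . . . . . . .
    . . . . . . . . . . .

Answer: "outside"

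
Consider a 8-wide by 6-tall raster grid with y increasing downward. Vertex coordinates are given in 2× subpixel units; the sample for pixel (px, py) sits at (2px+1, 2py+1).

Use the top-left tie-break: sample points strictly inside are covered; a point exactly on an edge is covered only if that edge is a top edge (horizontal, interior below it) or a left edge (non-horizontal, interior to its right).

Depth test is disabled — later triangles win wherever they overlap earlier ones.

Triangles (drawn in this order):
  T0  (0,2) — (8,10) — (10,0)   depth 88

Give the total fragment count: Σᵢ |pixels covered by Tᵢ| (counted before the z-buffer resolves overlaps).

T0:
  2·area = 96  (B↔C swapped to make it positive)
  edge (0, 2)→(10, 0): d=(10,-2) top-left  bias=+0
  edge (10, 0)→(8, 10): d=(-2,10) right/bottom  bias=-1
  edge (8, 10)→(0, 2): d=(-8,-8) top-left  bias=+0
    (2,0)@(5, 1): e=[0,48,48] → #  [on edge]
    (3,0)@(7, 1): e=[4,28,64] → #
    (4,0)@(9, 1): e=[8,8,80] → #
    (5,0)@(11, 1): e=[12,-12,96] → ·
    (0,1)@(1, 3): e=[12,84,0] → #  [on edge]
    (1,1)@(3, 3): e=[16,64,16] → #
    (5,1)@(11, 3): e=[32,-16,80] → ·
    (0,2)@(1, 5): e=[32,80,-16] → ·
    (1,2)@(3, 5): e=[36,60,0] → #  [on edge]
    (4,2)@(9, 5): e=[48,0,48] → ·  [on edge]
    (1,3)@(3, 7): e=[56,56,-16] → ·
    (2,3)@(5, 7): e=[60,36,0] → #  [on edge]
    (3,4)@(7, 9): e=[84,12,0] → #  [on edge]
    (4,5)@(9, 11): e=[108,-12,0] → ·  [on edge]
  covered (14 px):
    · · # # # · · ·
    # # # # # · · ·
    · # # # · · · ·
    · · # # · · · ·
    · · · # · · · ·
    · · · · · · · ·

Result: 14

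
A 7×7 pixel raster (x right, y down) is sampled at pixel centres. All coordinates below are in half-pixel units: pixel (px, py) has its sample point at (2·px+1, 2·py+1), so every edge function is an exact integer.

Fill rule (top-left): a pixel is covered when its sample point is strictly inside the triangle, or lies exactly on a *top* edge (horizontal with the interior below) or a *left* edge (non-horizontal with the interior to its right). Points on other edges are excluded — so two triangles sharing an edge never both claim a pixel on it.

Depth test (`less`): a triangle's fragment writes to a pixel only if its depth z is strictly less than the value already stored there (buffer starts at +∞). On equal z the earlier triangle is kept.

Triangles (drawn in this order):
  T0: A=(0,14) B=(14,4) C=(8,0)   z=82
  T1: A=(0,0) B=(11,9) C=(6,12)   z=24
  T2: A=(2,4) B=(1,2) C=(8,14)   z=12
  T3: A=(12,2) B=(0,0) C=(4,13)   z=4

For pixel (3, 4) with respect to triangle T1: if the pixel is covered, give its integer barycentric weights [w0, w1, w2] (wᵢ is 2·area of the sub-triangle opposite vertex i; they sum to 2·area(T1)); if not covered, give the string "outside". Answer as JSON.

T0:
  2·area = 116  (B↔C swapped to make it positive)
  edge (0, 14)→(8, 0): d=(8,-14) top-left  bias=+0
  edge (8, 0)→(14, 4): d=(6,4) right/bottom  bias=-1
  edge (14, 4)→(0, 14): d=(-14,10) right/bottom  bias=-1
    (4,0)@(9, 1): e=[22,2,92] → X
    (5,0)@(11, 1): e=[50,-6,72] → .
    (3,1)@(7, 3): e=[10,22,84] → X
    (5,1)@(11, 3): e=[66,6,44] → X
    (6,1)@(13, 3): e=[94,-2,24] → .
    (3,2)@(7, 5): e=[26,34,56] → X
    (6,2)@(13, 5): e=[110,10,-4] → .
    (2,3)@(5, 7): e=[14,54,48] → X
    (5,3)@(11, 7): e=[98,30,-12] → .
    (1,4)@(3, 9): e=[2,74,40] → X
    (3,4)@(7, 9): e=[58,58,0] → .  [on edge]
    (4,4)@(9, 9): e=[86,50,-20] → .
  covered (14 px):
    . . . . X . .
    . . . X X X .
    . . . X X X .
    . . X X X . .
    . X X . . . .
    . X . . . . .
    X . . . . . .
T1:
  2·area = 78
  edge (0, 0)→(11, 9): d=(11,9) right/bottom  bias=-1
  edge (11, 9)→(6, 12): d=(-5,3) right/bottom  bias=-1
  edge (6, 12)→(0, 0): d=(-6,-12) top-left  bias=+0
    (0,0)@(1, 1): e=[2,70,6] → X
    (1,0)@(3, 1): e=[-16,64,30] → .
    (0,1)@(1, 3): e=[24,60,-6] → .
    (1,1)@(3, 3): e=[6,54,18] → X
    (2,1)@(5, 3): e=[-12,48,42] → .
    (1,2)@(3, 5): e=[28,44,6] → X
    (2,2)@(5, 5): e=[10,38,30] → X
    (3,2)@(7, 5): e=[-8,32,54] → .
    (1,3)@(3, 7): e=[50,34,-6] → .
    (2,3)@(5, 7): e=[32,28,18] → X
    (3,3)@(7, 7): e=[14,22,42] → X
    (4,3)@(9, 7): e=[-4,16,66] → .
    (5,4)@(11, 9): e=[0,0,78] → .  [on edge]
  covered (10 px):
    X . . . . . .
    . X . . . . .
    . X X . . . .
    . . X X . . .
    . . X X X . .
    . . . X . . .
    . . . . . . .
T2:
  2·area = 2
  edge (2, 4)→(1, 2): d=(-1,-2) top-left  bias=+0
  edge (1, 2)→(8, 14): d=(7,12) right/bottom  bias=-1
  edge (8, 14)→(2, 4): d=(-6,-10) top-left  bias=+0
    (2,4)@(5, 9): e=[1,1,0] → X  [on edge]
    (3,4)@(7, 9): e=[5,-23,20] → .
    (2,5)@(5, 11): e=[-1,15,-12] → .
  covered (1 px):
    . . . . . . .
    . . . . . . .
    . . . . . . .
    . . . . . . .
    . . X . . . .
    . . . . . . .
    . . . . . . .
T3:
  2·area = 148  (B↔C swapped to make it positive)
  edge (12, 2)→(4, 13): d=(-8,11) right/bottom  bias=-1
  edge (4, 13)→(0, 0): d=(-4,-13) top-left  bias=+0
  edge (0, 0)→(12, 2): d=(12,2) right/bottom  bias=-1
    (0,0)@(1, 1): e=[129,9,10] → X
    (1,0)@(3, 1): e=[107,35,6] → X
    (2,0)@(5, 1): e=[85,61,2] → X
    (3,0)@(7, 1): e=[63,87,-2] → .
    (0,1)@(1, 3): e=[113,1,34] → X
    (3,1)@(7, 3): e=[47,79,22] → X
    (4,1)@(9, 3): e=[25,105,18] → X
    (5,1)@(11, 3): e=[3,131,14] → X
    (6,1)@(13, 3): e=[-19,157,10] → .
    (0,2)@(1, 5): e=[97,-7,58] → .
    (1,2)@(3, 5): e=[75,19,54] → X
    (5,2)@(11, 5): e=[-13,123,38] → .
  covered (19 px):
    X X X . . . .
    X X X X X X .
    . X X X X . .
    . X X X . . .
    . X X . . . .
    . . X . . . .
    . . . . . . .

Result: [12,30,36]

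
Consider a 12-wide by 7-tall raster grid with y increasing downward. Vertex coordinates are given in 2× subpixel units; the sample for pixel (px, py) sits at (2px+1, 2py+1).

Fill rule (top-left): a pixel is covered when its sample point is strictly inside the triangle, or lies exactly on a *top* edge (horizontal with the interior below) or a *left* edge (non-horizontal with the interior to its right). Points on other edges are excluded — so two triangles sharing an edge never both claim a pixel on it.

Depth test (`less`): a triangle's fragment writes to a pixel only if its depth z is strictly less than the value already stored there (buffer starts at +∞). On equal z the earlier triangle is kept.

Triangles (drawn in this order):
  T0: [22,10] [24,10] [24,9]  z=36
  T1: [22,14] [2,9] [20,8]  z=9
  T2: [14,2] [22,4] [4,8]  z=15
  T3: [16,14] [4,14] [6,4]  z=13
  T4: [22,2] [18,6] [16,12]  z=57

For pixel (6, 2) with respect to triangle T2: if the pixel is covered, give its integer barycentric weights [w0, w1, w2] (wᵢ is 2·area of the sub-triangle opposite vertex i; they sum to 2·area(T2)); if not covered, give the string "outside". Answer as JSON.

T0:
  2·area = 2  (B↔C swapped to make it positive)
  edge (22, 10)→(24, 9): d=(2,-1) top-left  bias=+0
  edge (24, 9)→(24, 10): d=(0,1) right/bottom  bias=-1
  edge (24, 10)→(22, 10): d=(-2,0) right/bottom  bias=-1
  covered (0 px):
    · · · · · · · · · · · ·
    · · · · · · · · · · · ·
    · · · · · · · · · · · ·
    · · · · · · · · · · · ·
    · · · · · · · · · · · ·
    · · · · · · · · · · · ·
    · · · · · · · · · · · ·
T1:
  2·area = 110
  edge (22, 14)→(2, 9): d=(-20,-5) top-left  bias=+0
  edge (2, 9)→(20, 8): d=(18,-1) top-left  bias=+0
  edge (20, 8)→(22, 14): d=(2,6) right/bottom  bias=-1
    (9,2)@(19, 5): e=[165,-55,0] → ·  [on edge]
    (1,4)@(3, 9): e=[5,1,104] → #
    (2,4)@(5, 9): e=[15,3,92] → #
    (3,4)@(7, 9): e=[25,5,80] → #
    (4,4)@(9, 9): e=[35,7,68] → #
    (5,4)@(11, 9): e=[45,9,56] → #
    (6,4)@(13, 9): e=[55,11,44] → #
    (7,4)@(15, 9): e=[65,13,32] → #
    (8,4)@(17, 9): e=[75,15,20] → #
    (9,4)@(19, 9): e=[85,17,8] → #
    (10,4)@(21, 9): e=[95,19,-4] → ·
    (1,5)@(3, 11): e=[-35,37,108] → ·
    (10,5)@(21, 11): e=[55,55,0] → ·  [on edge]
  covered (16 px):
    · · · · · · · · · · · ·
    · · · · · · · · · · · ·
    · · · · · · · · · · · ·
    · · · · · · · · · · · ·
    · # # # # # # # # # · ·
    · · · · · # # # # # · ·
    · · · · · · · · · # # ·
T2:
  2·area = 68
  edge (14, 2)→(22, 4): d=(8,2) right/bottom  bias=-1
  edge (22, 4)→(4, 8): d=(-18,4) right/bottom  bias=-1
  edge (4, 8)→(14, 2): d=(10,-6) top-left  bias=+0
    (6,1)@(13, 3): e=[10,54,4] → #
    (7,1)@(15, 3): e=[6,46,16] → #
    (8,1)@(17, 3): e=[2,38,28] → #
    (9,1)@(19, 3): e=[-2,30,40] → ·
    (4,2)@(9, 5): e=[34,34,0] → #  [on edge]
    (5,2)@(11, 5): e=[30,26,12] → #
    (9,2)@(19, 5): e=[14,-6,60] → ·
    (3,3)@(7, 7): e=[54,6,8] → #
    (4,3)@(9, 7): e=[50,-2,20] → ·
    (5,3)@(11, 7): e=[46,-10,32] → ·
    (6,3)@(13, 7): e=[42,-18,44] → ·
    (7,3)@(15, 7): e=[38,-26,56] → ·
  covered (9 px):
    · · · · · · · · · · · ·
    · · · · · · # # # · · ·
    · · · · # # # # # · · ·
    · · · # · · · · · · · ·
    · · · · · · · · · · · ·
    · · · · · · · · · · · ·
    · · · · · · · · · · · ·
T3:
  2·area = 120
  edge (16, 14)→(4, 14): d=(-12,0) right/bottom  bias=-1
  edge (4, 14)→(6, 4): d=(2,-10) top-left  bias=+0
  edge (6, 4)→(16, 14): d=(10,10) right/bottom  bias=-1
    (1,0)@(3, 1): e=[156,-36,0] → ·  [on edge]
    (2,1)@(5, 3): e=[132,-12,0] → ·  [on edge]
    (3,2)@(7, 5): e=[108,12,0] → ·  [on edge]
    (3,3)@(7, 7): e=[84,16,20] → #
    (4,3)@(9, 7): e=[84,36,0] → ·  [on edge]
    (2,4)@(5, 9): e=[60,0,60] → #  [on edge]
    (4,4)@(9, 9): e=[60,40,20] → #
    (5,4)@(11, 9): e=[60,60,0] → ·  [on edge]
    (2,5)@(5, 11): e=[36,4,80] → #
    (5,5)@(11, 11): e=[36,64,20] → #
    (6,5)@(13, 11): e=[36,84,0] → ·  [on edge]
    (2,6)@(5, 13): e=[12,8,100] → #
    (7,6)@(15, 13): e=[12,108,0] → ·  [on edge]
  covered (13 px):
    · · · · · · · · · · · ·
    · · · · · · · · · · · ·
    · · · · · · · · · · · ·
    · · · # · · · · · · · ·
    · · # # # · · · · · · ·
    · · # # # # · · · · · ·
    · · # # # # # · · · · ·
T4:
  2·area = 16  (B↔C swapped to make it positive)
  edge (22, 2)→(16, 12): d=(-6,10) right/bottom  bias=-1
  edge (16, 12)→(18, 6): d=(2,-6) top-left  bias=+0
  edge (18, 6)→(22, 2): d=(4,-4) top-left  bias=+0
    (11,0)@(23, 1): e=[-4,20,0] → ·  [on edge]
    (9,1)@(19, 3): e=[24,0,-8] → ·  [on edge]
    (10,1)@(21, 3): e=[4,12,0] → #  [on edge]
    (11,1)@(23, 3): e=[-16,24,8] → ·
    (9,2)@(19, 5): e=[12,4,0] → #  [on edge]
    (10,2)@(21, 5): e=[-8,16,8] → ·
    (8,3)@(17, 7): e=[20,-4,0] → ·  [on edge]
    (9,3)@(19, 7): e=[0,8,8] → ·  [on edge]
    (7,4)@(15, 9): e=[28,-12,0] → ·  [on edge]
    (8,4)@(17, 9): e=[8,0,8] → #  [on edge]
    (9,4)@(19, 9): e=[-12,12,16] → ·
    (6,5)@(13, 11): e=[36,-20,0] → ·  [on edge]
    (5,6)@(11, 13): e=[44,-28,0] → ·  [on edge]
  covered (3 px):
    · · · · · · · · · · · ·
    · · · · · · · · · · # ·
    · · · · · · · · · # · ·
    · · · · · · · · · · · ·
    · · · · · · · · # · · ·
    · · · · · · · · · · · ·
    · · · · · · · · · · · ·

Final: [18,24,26]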